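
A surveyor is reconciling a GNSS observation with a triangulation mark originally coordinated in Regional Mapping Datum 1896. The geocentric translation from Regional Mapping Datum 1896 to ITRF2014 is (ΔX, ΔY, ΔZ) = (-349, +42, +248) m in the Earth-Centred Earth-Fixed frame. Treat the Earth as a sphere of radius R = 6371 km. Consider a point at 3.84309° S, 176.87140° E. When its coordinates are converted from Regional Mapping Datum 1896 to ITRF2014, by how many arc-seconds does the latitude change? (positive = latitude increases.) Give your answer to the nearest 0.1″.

sin φ = -0.067024, cos φ = 0.997751, sin λ = 0.054577, cos λ = -0.998510.
North component: ΔN = −sin φ cos λ·ΔX − sin φ sin λ·ΔY + cos φ·ΔZ = −(-0.067024)(-0.998510)(-349) − (-0.067024)(0.054577)(42) + (0.997751)(248) = 270.95 m.
1° of latitude spans πR/180 = 111195 m, so Δφ = 270.95 / 111195 × 3600 = 8.772″.

Δφ = 8.8″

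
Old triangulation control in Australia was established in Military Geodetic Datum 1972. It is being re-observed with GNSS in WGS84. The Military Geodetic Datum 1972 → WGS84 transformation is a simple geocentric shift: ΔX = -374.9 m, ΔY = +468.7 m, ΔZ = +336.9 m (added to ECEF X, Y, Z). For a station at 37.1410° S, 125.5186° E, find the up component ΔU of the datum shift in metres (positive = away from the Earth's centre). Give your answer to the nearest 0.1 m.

ΔU = 274.3 m

The local up (radial) axis is (cos φ cos λ, cos φ sin λ, sin φ), giving ΔU = 173.623 + 304.104 − 203.413 = 274.31 m.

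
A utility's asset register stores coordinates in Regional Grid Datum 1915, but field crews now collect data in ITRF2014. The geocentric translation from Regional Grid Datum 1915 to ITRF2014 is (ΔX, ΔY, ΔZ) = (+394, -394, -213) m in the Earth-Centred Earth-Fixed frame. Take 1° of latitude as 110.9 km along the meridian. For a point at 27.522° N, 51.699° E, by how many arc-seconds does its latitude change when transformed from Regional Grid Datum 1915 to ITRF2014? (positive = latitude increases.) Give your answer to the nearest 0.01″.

Δφ = -5.16″

sin φ = 0.462089, cos φ = 0.886833, sin λ = 0.784766, cos λ = 0.619793.
North component: ΔN = −sin φ cos λ·ΔX − sin φ sin λ·ΔY + cos φ·ΔZ = −(0.462089)(0.619793)(394) − (0.462089)(0.784766)(-394) + (0.886833)(-213) = -158.86 m.
1° of latitude spans 110900 m, so Δφ = -158.86 / 110900 × 3600 = -5.157″.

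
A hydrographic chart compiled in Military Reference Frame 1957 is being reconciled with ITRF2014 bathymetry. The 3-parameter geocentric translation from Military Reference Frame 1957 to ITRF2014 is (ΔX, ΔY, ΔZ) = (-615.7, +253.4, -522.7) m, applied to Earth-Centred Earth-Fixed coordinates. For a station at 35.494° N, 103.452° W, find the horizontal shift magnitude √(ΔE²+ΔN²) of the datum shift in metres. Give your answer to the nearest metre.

At φ = 35.494°, λ = -103.452°: sin φ = 0.580618, cos φ = 0.814176, sin λ = -0.972565, cos λ = -0.232631.
ΔE = −sin λ·ΔX + cos λ·ΔY = −(-0.972565)·(-615.7) + (-0.232631)·(253.4) = -657.76 m.
ΔN = −sin φ cos λ·ΔX − sin φ sin λ·ΔY + cos φ·ΔZ = −(0.580618)(-0.232631)(-615.7) − (0.580618)(-0.972565)(253.4) + (0.814176)(-522.7) = -365.64 m.
Horizontal magnitude = √(ΔE² + ΔN²) = √((-657.76)² + (-365.64)²) = 752.55 m.

753 m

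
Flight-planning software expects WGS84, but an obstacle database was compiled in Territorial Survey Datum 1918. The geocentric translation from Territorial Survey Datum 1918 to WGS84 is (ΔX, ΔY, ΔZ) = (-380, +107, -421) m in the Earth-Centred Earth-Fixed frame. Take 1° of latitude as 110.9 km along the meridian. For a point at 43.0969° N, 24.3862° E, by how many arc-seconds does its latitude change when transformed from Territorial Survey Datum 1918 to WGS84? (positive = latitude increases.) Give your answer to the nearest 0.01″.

sin φ = 0.683234, cos φ = 0.730199, sin λ = 0.412885, cos λ = 0.910783.
North component: ΔN = −sin φ cos λ·ΔX − sin φ sin λ·ΔY + cos φ·ΔZ = −(0.683234)(0.910783)(-380) − (0.683234)(0.412885)(107) + (0.730199)(-421) = -101.13 m.
1° of latitude spans 110900 m, so Δφ = -101.13 / 110900 × 3600 = -3.283″.

Δφ = -3.28″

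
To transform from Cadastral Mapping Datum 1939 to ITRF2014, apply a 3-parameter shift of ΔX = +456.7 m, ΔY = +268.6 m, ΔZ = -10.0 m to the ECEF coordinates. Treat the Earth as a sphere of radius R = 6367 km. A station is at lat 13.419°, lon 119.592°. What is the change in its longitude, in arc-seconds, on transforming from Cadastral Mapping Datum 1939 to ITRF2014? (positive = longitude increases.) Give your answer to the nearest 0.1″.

sin φ = 0.232070, cos φ = 0.972699, sin λ = 0.869564, cos λ = -0.493820.
East component: ΔE = −sin λ·ΔX + cos λ·ΔY = −(0.869564)(456.7) + (-0.493820)(268.6) = -529.77 m.
1° of latitude spans πR/180 = 111125 m; at latitude φ, 1° of longitude spans that × cos φ = 108091.3 m, so Δλ = -529.77 / 108091.3 × 3600 = -17.644″.

Δλ = -17.6″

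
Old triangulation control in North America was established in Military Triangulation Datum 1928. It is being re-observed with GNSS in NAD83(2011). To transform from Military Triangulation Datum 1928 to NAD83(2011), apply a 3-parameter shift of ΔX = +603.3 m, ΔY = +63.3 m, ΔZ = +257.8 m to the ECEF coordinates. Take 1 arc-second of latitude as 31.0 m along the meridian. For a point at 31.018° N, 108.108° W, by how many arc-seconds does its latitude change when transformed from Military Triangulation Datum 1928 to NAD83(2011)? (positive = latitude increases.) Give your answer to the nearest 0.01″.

sin φ = 0.515307, cos φ = 0.857005, sin λ = -0.950472, cos λ = -0.310809.
North component: ΔN = −sin φ cos λ·ΔX − sin φ sin λ·ΔY + cos φ·ΔZ = −(0.515307)(-0.310809)(603.3) − (0.515307)(-0.950472)(63.3) + (0.857005)(257.8) = 348.57 m.
1° of latitude spans 3600 × 31.00 = 111600 m, so Δφ = 348.57 / 111600 × 3600 = 11.244″.

Δφ = 11.24″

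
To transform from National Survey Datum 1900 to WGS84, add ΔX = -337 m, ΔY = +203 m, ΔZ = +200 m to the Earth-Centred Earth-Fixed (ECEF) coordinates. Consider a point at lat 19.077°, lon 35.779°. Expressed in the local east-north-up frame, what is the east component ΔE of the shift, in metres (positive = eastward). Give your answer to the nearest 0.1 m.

The local east axis at (φ, λ) is (−sin λ, cos λ, 0), so ΔE = −sin(35.779°)·(-337) + cos(35.779°)·203 = 361.72 m.

ΔE = 361.7 m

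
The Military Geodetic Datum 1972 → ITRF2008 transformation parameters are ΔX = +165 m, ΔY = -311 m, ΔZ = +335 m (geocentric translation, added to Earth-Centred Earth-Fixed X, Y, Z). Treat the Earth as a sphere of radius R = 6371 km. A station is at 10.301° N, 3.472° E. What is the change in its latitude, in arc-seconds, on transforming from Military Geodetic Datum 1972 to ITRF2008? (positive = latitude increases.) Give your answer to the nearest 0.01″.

Δφ = 9.83″

sin φ = 0.178819, cos φ = 0.983882, sin λ = 0.060561, cos λ = 0.998165.
North component: ΔN = −sin φ cos λ·ΔX − sin φ sin λ·ΔY + cos φ·ΔZ = −(0.178819)(0.998165)(165) − (0.178819)(0.060561)(-311) + (0.983882)(335) = 303.52 m.
1° of latitude spans πR/180 = 111195 m, so Δφ = 303.52 / 111195 × 3600 = 9.827″.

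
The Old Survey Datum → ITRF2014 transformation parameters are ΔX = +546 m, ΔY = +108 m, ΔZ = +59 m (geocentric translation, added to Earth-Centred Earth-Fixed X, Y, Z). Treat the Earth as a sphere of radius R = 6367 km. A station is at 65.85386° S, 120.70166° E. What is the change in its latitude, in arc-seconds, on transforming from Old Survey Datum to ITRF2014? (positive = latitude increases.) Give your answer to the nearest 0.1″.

sin φ = -0.912505, cos φ = 0.409065, sin λ = 0.859837, cos λ = -0.510568.
North component: ΔN = −sin φ cos λ·ΔX − sin φ sin λ·ΔY + cos φ·ΔZ = −(-0.912505)(-0.510568)(546) − (-0.912505)(0.859837)(108) + (0.409065)(59) = -145.51 m.
1° of latitude spans πR/180 = 111125 m, so Δφ = -145.51 / 111125 × 3600 = -4.714″.

Δφ = -4.7″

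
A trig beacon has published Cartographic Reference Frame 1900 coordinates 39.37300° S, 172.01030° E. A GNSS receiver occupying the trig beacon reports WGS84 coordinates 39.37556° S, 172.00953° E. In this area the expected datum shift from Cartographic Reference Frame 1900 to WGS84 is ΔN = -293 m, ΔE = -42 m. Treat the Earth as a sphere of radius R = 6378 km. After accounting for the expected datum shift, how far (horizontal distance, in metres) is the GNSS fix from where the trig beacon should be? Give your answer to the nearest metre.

26 m

Observed coordinate differences: Δφ = -0.00256°, Δλ = -0.00077°.
Converting to metres (1° lat = 111317 m, cos φ = 0.773033): observed ΔN = -285.0 m, observed ΔE = -66.3 m.
Subtracting the expected shift leaves a residual of -285.0 − (-293) = 8.0 m north and -66.3 − (-42) = -24.3 m east.
Residual distance = √(8.0² + (-24.3)²) = 25.6 m.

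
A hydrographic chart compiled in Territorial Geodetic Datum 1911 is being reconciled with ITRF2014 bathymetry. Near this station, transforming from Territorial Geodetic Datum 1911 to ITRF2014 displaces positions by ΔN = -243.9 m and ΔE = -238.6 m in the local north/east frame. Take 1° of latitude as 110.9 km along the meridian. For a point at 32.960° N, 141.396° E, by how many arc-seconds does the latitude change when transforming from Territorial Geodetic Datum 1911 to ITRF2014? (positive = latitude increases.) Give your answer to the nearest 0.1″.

Δφ = -7.9″

1° of latitude = 110.9 km, so Δφ = -243.9 / 110900 = -0.0021993° = -7.917″.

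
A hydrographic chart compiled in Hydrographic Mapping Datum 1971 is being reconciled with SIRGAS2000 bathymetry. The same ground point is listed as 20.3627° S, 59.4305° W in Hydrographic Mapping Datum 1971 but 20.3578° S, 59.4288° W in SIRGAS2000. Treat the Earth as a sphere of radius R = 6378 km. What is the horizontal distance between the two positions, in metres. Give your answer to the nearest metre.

574 m

Δφ = -20.3578° − -20.3627° = +0.0049°; Δλ = -59.4288° − -59.4305° = +0.0017°.
1° along a meridian = πR/180 = 111317 m.
ΔN = Δφ × 111317 = 545.5 m; ΔE = Δλ × 111317 × cos(-20.3627°) = +0.0017 × 111317 × 0.937509 = 177.4 m.
Distance = √(ΔE² + ΔN²) = √(177.4² + 545.5²) = 573.6 m.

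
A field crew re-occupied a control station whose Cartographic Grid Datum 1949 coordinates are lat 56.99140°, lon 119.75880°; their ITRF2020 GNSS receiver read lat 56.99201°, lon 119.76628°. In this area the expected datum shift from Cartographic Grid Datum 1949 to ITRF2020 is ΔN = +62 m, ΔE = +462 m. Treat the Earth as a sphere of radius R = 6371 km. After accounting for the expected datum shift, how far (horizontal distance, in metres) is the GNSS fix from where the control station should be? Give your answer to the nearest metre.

11 m

Observed coordinate differences: Δφ = +0.00061°, Δλ = +0.00748°.
Converting to metres (1° lat = 111195 m, cos φ = 0.544765): observed ΔN = 67.8 m, observed ΔE = 453.1 m.
Subtracting the expected shift leaves a residual of 67.8 − (62) = 5.8 m north and 453.1 − (462) = -8.9 m east.
Residual distance = √(5.8² + (-8.9)²) = 10.6 m.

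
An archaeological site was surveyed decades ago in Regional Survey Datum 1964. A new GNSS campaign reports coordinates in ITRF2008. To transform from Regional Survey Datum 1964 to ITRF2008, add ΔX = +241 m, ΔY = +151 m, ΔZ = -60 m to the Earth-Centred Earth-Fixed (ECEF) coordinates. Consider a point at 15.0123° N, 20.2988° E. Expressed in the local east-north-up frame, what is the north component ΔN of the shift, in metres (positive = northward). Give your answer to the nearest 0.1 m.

At φ = 15.0123°, λ = 20.2988°: sin φ = 0.259026, cos φ = 0.965870, sin λ = 0.346916, cos λ = 0.937896.
ΔN = −sin φ cos λ·ΔX − sin φ sin λ·ΔY + cos φ·ΔZ = −(0.259026)(0.937896)(241) − (0.259026)(0.346916)(151) + (0.965870)(-60) = -130.07 m.

ΔN = -130.1 m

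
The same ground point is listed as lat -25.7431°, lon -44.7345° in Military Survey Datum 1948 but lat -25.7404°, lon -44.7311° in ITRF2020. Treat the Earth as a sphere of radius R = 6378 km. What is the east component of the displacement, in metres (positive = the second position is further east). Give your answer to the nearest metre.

Δφ = -25.7404° − -25.7431° = +0.0027°; Δλ = -44.7311° − -44.7345° = +0.0034°.
1° along a meridian = πR/180 = 111317 m.
ΔN = Δφ × 111317 = 300.6 m; ΔE = Δλ × 111317 × cos(-25.7431°) = +0.0034 × 111317 × 0.900751 = 340.9 m.

ΔE = 341 m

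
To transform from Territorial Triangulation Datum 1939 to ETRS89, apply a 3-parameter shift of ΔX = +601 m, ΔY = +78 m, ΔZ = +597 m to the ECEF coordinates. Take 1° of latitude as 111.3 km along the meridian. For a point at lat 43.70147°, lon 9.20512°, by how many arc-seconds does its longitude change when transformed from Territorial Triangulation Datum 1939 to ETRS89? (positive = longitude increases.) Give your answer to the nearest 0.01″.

Δλ = -0.86″

sin φ = 0.690901, cos φ = 0.722949, sin λ = 0.159969, cos λ = 0.987122.
East component: ΔE = −sin λ·ΔX + cos λ·ΔY = −(0.159969)(601) + (0.987122)(78) = -19.15 m.
1° of latitude spans 111300 m; at latitude φ, 1° of longitude spans that × cos φ = 80464.3 m, so Δλ = -19.15 / 80464.3 × 3600 = -0.857″.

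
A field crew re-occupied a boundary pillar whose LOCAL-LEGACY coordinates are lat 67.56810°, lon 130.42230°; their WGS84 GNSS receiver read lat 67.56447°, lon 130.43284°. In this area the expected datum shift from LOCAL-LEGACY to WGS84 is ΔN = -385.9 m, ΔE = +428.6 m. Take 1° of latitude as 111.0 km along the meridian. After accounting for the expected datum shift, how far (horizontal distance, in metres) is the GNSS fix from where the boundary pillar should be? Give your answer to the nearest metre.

25 m

Observed coordinate differences: Δφ = -0.00363°, Δλ = +0.01054°.
Converting to metres (1° lat = 111000 m, cos φ = 0.381585): observed ΔN = -402.9 m, observed ΔE = 446.4 m.
Subtracting the expected shift leaves a residual of -402.9 − (-385.9) = -17.0 m north and 446.4 − (428.6) = 17.8 m east.
Residual distance = √((-17.0)² + 17.8²) = 24.7 m.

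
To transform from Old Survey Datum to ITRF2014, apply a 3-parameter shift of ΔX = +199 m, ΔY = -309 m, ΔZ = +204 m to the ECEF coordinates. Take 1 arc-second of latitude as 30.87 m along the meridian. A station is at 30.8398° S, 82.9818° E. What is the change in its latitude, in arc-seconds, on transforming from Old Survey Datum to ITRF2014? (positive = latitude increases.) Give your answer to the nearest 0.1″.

sin φ = -0.512639, cos φ = 0.858604, sin λ = 0.992507, cos λ = 0.122185.
North component: ΔN = −sin φ cos λ·ΔX − sin φ sin λ·ΔY + cos φ·ΔZ = −(-0.512639)(0.122185)(199) − (-0.512639)(0.992507)(-309) + (0.858604)(204) = 30.40 m.
1° of latitude spans 3600 × 30.87 = 111132 m, so Δφ = 30.40 / 111132 × 3600 = 0.985″.

Δφ = 1.0″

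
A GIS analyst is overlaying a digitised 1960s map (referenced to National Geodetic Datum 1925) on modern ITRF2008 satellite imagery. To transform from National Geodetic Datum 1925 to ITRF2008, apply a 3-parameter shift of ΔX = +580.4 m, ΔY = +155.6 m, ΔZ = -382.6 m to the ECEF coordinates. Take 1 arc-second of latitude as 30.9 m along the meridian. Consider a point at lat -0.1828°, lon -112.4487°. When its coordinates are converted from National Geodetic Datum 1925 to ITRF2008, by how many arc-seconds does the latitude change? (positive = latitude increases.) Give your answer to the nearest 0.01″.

sin φ = -0.003190, cos φ = 0.999995, sin λ = -0.924222, cos λ = -0.381856.
North component: ΔN = −sin φ cos λ·ΔX − sin φ sin λ·ΔY + cos φ·ΔZ = −(-0.003190)(-0.381856)(580.4) − (-0.003190)(-0.924222)(155.6) + (0.999995)(-382.6) = -383.76 m.
1° of latitude spans 3600 × 30.90 = 111240 m, so Δφ = -383.76 / 111240 × 3600 = -12.420″.

Δφ = -12.42″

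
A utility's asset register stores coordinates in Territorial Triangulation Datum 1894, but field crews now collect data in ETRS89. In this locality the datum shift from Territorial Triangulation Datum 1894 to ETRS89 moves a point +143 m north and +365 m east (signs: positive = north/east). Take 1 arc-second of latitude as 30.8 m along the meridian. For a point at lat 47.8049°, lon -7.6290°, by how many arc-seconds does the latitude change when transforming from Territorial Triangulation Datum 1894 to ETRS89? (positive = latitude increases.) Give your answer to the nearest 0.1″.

1″ of latitude = 30.80 m, so Δφ = 143.0 / 30.80 = 4.643″.

Δφ = 4.6″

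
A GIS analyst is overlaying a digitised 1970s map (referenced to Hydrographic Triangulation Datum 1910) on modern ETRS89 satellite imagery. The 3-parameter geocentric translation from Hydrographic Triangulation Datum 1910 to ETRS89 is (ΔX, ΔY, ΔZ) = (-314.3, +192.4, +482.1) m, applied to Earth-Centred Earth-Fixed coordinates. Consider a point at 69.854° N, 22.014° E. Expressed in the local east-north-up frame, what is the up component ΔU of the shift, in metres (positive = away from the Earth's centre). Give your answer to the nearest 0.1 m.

At φ = 69.854°, λ = 22.014°: sin φ = 0.938818, cos φ = 0.344414, sin λ = 0.374833, cos λ = 0.927092.
ΔU = cos φ cos λ·ΔX + cos φ sin λ·ΔY + sin φ·ΔZ = (0.344414)(0.927092)(-314.3) + (0.344414)(0.374833)(192.4) + (0.938818)(482.1) = 377.09 m.

ΔU = 377.1 m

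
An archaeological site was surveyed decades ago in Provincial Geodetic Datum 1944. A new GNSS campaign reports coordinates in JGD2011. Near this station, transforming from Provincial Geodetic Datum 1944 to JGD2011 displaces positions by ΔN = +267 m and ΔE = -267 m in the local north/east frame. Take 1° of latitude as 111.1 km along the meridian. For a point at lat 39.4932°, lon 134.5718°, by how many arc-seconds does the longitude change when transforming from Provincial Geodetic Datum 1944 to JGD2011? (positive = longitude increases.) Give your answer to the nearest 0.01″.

At latitude 39.4932°, cos φ = 0.771700.
1° of longitude at this latitude = 111.1 × cos φ = 85.74 km, so Δλ = -267.0 / 85735.9 = -0.0031142° = -11.211″.

Δλ = -11.21″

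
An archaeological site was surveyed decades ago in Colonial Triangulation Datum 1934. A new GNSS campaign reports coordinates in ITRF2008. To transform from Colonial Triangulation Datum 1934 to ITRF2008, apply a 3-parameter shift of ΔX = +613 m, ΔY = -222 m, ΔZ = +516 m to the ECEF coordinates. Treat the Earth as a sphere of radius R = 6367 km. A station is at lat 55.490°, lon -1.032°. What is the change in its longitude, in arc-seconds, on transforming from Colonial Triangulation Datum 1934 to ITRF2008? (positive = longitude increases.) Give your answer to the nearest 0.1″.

Δλ = -12.1″

sin φ = 0.824027, cos φ = 0.566550, sin λ = -0.018011, cos λ = 0.999838.
East component: ΔE = −sin λ·ΔX + cos λ·ΔY = −(-0.018011)(613) + (0.999838)(-222) = -210.92 m.
1° of latitude spans πR/180 = 111125 m; at latitude φ, 1° of longitude spans that × cos φ = 62957.9 m, so Δλ = -210.92 / 62957.9 × 3600 = -12.061″.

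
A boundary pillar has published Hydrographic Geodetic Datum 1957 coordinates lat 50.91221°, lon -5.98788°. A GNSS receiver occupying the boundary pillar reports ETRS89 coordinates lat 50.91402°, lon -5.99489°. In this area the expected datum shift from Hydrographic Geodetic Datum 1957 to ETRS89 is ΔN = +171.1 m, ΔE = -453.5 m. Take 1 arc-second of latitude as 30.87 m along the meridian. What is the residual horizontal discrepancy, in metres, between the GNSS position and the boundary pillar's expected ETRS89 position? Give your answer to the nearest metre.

Observed coordinate differences: Δφ = +0.00181°, Δλ = -0.00701°.
Converting to metres (1° lat = 111132 m, cos φ = 0.630510): observed ΔN = 201.1 m, observed ΔE = -491.2 m.
Subtracting the expected shift leaves a residual of 201.1 − (171.1) = 30.0 m north and -491.2 − (-453.5) = -37.7 m east.
Residual distance = √(30.0² + (-37.7)²) = 48.2 m.

48 m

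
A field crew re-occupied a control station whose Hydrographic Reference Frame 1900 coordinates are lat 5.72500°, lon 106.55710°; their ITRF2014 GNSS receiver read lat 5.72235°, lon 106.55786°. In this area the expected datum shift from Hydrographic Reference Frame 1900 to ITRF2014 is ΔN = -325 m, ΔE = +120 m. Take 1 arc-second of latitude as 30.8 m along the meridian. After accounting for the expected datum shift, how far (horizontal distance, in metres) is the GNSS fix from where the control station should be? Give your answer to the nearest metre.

Observed coordinate differences: Δφ = -0.00265°, Δλ = +0.00076°.
Converting to metres (1° lat = 110880 m, cos φ = 0.995012): observed ΔN = -293.8 m, observed ΔE = 83.8 m.
Subtracting the expected shift leaves a residual of -293.8 − (-325) = 31.2 m north and 83.8 − (120) = -36.2 m east.
Residual distance = √(31.2² + (-36.2)²) = 47.7 m.

48 m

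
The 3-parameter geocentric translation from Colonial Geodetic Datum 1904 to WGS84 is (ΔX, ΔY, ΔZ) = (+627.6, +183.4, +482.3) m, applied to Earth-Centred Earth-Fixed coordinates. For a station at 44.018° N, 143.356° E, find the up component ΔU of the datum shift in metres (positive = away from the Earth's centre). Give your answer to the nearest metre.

ΔU = 52 m

The local up (radial) axis is (cos φ cos λ, cos φ sin λ, sin φ), giving ΔU = -362.121 + 78.716 + 335.143 = 51.74 m.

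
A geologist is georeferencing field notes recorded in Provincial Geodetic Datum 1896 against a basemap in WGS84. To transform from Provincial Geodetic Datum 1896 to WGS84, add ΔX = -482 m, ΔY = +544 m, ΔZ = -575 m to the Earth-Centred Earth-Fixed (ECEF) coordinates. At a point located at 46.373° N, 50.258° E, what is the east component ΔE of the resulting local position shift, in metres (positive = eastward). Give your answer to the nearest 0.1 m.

At φ = 46.373°, λ = 50.258°: sin φ = 0.723847, cos φ = 0.689961, sin λ = 0.768931, cos λ = 0.639332.
ΔE = −sin λ·ΔX + cos λ·ΔY = −(0.768931)·(-482) + (0.639332)·(544) = 718.42 m.

ΔE = 718.4 m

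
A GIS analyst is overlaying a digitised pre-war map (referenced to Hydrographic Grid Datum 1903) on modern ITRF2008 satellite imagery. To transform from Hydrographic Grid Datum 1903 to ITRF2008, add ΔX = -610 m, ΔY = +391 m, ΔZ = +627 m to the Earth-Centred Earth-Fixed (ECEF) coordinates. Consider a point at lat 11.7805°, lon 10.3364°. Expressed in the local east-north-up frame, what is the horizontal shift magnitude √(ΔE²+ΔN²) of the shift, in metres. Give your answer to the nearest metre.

The local east axis at (φ, λ) is (−sin λ, cos λ, 0), so ΔE = −sin(10.3364°)·(-610) + cos(10.3364°)·391 = 494.11 m.
The local north axis is (−sin φ cos λ, −sin φ sin λ, cos φ), giving ΔN = 122.518 − 14.323 + 613.793 = 721.99 m.
Horizontal magnitude = √(ΔE² + ΔN²) = √(494.11² + 721.99²) = 874.88 m.

875 m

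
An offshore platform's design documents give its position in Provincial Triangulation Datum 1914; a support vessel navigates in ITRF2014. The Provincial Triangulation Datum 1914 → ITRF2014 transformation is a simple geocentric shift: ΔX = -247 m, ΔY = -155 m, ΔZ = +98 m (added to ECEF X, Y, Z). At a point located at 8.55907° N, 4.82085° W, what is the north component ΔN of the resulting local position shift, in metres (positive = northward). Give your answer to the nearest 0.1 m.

ΔN = 131.6 m

The local north axis is (−sin φ cos λ, −sin φ sin λ, cos φ), giving ΔN = 36.631 − 1.939 + 96.909 = 131.60 m.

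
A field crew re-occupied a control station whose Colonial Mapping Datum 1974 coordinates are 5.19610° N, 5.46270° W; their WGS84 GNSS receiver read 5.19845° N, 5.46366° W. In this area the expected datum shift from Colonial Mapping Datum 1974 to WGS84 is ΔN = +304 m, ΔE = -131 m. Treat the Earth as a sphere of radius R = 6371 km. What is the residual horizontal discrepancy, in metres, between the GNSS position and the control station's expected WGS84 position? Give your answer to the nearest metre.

Observed coordinate differences: Δφ = +0.00235°, Δλ = -0.00096°.
Converting to metres (1° lat = 111195 m, cos φ = 0.995891): observed ΔN = 261.3 m, observed ΔE = -106.3 m.
Subtracting the expected shift leaves a residual of 261.3 − (304) = -42.7 m north and -106.3 − (-131) = 24.7 m east.
Residual distance = √((-42.7)² + 24.7²) = 49.3 m.

49 m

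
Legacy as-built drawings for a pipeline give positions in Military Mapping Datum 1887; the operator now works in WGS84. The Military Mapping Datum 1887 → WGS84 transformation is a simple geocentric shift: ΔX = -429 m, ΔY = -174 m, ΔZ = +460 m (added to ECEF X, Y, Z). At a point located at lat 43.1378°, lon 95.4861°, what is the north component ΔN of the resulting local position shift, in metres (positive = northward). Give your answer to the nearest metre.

ΔN = 426 m

At φ = 43.1378°, λ = 95.4861°: sin φ = 0.683755, cos φ = 0.729711, sin λ = 0.995419, cos λ = -0.095604.
ΔN = −sin φ cos λ·ΔX − sin φ sin λ·ΔY + cos φ·ΔZ = −(0.683755)(-0.095604)(-429) − (0.683755)(0.995419)(-174) + (0.729711)(460) = 426.05 m.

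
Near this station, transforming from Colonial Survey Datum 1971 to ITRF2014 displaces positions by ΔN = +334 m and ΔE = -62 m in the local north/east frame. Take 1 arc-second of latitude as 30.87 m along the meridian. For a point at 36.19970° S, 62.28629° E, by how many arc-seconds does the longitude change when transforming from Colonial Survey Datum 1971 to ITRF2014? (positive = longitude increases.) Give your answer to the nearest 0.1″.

Δλ = -2.5″

At latitude -36.19970°, cos φ = 0.806963.
1″ of longitude at this latitude = 30.87 × cos φ = 24.9110 m, so Δλ = -62.0 / 24.9110 = -2.489″.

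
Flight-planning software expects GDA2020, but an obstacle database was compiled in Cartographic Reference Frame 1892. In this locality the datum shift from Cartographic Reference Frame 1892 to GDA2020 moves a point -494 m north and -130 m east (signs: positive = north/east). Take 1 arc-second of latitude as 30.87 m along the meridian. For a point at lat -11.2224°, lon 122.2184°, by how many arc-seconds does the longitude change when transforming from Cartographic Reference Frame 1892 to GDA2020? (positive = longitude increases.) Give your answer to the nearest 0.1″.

At latitude -11.2224°, cos φ = 0.980879.
1″ of longitude at this latitude = 30.87 × cos φ = 30.2797 m, so Δλ = -130.0 / 30.2797 = -4.293″.

Δλ = -4.3″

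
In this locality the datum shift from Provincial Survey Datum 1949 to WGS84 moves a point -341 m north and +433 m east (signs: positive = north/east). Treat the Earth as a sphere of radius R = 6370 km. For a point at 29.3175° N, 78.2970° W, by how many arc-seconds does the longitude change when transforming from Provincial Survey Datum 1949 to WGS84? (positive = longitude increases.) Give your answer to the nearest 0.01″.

Δλ = 16.08″

At latitude 29.3175°, cos φ = 0.871920.
One radian of longitude at latitude φ spans R cos φ, so Δλ = ΔE / (R cos φ) = 433.0 / (6370000 × 0.871920) = 7.7960e-05 rad = 16.080″.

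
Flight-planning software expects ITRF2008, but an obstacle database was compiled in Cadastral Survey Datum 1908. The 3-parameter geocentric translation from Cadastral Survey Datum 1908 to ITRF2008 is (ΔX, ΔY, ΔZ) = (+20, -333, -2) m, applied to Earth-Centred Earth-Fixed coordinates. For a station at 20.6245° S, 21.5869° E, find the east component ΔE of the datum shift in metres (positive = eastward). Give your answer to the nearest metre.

ΔE = -317 m

At φ = -20.6245°, λ = 21.5869°: sin φ = -0.352242, cos φ = 0.935909, sin λ = 0.367912, cos λ = 0.929861.
ΔE = −sin λ·ΔX + cos λ·ΔY = −(0.367912)·(20) + (0.929861)·(-333) = -317.00 m.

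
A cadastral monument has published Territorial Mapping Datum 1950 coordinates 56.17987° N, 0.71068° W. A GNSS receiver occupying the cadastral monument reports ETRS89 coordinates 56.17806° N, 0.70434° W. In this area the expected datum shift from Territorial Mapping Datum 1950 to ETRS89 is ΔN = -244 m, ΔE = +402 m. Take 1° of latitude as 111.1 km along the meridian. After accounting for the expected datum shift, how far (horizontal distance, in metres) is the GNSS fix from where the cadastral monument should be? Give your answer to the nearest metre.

44 m

Observed coordinate differences: Δφ = -0.00181°, Δλ = +0.00634°.
Converting to metres (1° lat = 111100 m, cos φ = 0.556588): observed ΔN = -201.1 m, observed ΔE = 392.0 m.
Subtracting the expected shift leaves a residual of -201.1 − (-244) = 42.9 m north and 392.0 − (402) = -10.0 m east.
Residual distance = √(42.9² + (-10.0)²) = 44.0 m.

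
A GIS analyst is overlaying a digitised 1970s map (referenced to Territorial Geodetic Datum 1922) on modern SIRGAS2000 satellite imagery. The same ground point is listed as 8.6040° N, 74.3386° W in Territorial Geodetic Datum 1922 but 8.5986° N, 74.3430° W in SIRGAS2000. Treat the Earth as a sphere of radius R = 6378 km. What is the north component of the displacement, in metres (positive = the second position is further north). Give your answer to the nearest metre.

Δφ = 8.5986° − 8.6040° = -0.0054°; Δλ = -74.3430° − -74.3386° = -0.0044°.
1° along a meridian = πR/180 = 111317 m.
ΔN = Δφ × 111317 = -601.1 m; ΔE = Δλ × 111317 × cos(8.6040°) = -0.0044 × 111317 × 0.988746 = -484.3 m.

ΔN = -601 m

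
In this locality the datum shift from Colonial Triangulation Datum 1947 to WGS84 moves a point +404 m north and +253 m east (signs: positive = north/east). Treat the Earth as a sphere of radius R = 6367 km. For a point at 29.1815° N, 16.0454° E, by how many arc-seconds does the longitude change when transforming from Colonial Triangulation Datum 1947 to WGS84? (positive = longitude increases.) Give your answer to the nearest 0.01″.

At latitude 29.1815°, cos φ = 0.873080.
One radian of longitude at latitude φ spans R cos φ, so Δλ = ΔE / (R cos φ) = 253.0 / (6367000 × 0.873080) = 4.5513e-05 rad = 9.388″.

Δλ = 9.39″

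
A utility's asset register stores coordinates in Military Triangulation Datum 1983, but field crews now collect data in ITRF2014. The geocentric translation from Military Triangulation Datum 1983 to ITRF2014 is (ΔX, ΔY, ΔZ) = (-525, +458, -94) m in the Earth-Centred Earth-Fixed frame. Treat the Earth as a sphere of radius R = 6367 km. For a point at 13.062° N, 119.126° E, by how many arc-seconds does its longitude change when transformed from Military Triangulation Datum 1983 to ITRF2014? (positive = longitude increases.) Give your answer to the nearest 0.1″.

Δλ = 7.8″

sin φ = 0.226005, cos φ = 0.974126, sin λ = 0.873551, cos λ = -0.486732.
East component: ΔE = −sin λ·ΔX + cos λ·ΔY = −(0.873551)(-525) + (-0.486732)(458) = 235.69 m.
1° of latitude spans πR/180 = 111125 m; at latitude φ, 1° of longitude spans that × cos φ = 108249.9 m, so Δλ = 235.69 / 108249.9 × 3600 = 7.838″.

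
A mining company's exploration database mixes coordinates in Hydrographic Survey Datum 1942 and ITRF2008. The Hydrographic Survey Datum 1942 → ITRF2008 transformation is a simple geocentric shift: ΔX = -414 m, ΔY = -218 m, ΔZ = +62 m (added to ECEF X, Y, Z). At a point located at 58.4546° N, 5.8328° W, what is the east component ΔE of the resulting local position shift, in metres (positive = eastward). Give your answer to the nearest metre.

At φ = 58.4546°, λ = -5.8328°: sin φ = 0.852226, cos φ = 0.523174, sin λ = -0.101626, cos λ = 0.994823.
ΔE = −sin λ·ΔX + cos λ·ΔY = −(-0.101626)·(-414) + (0.994823)·(-218) = -258.94 m.

ΔE = -259 m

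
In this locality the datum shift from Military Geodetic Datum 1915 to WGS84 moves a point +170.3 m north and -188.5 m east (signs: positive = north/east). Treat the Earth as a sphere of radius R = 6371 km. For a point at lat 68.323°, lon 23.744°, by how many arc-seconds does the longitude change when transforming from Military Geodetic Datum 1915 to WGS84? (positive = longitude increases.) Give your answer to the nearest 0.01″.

Δλ = -16.52″

At latitude 68.323°, cos φ = 0.369374.
One radian of longitude at latitude φ spans R cos φ, so Δλ = ΔE / (R cos φ) = -188.5 / (6371000 × 0.369374) = -8.0101e-05 rad = -16.522″.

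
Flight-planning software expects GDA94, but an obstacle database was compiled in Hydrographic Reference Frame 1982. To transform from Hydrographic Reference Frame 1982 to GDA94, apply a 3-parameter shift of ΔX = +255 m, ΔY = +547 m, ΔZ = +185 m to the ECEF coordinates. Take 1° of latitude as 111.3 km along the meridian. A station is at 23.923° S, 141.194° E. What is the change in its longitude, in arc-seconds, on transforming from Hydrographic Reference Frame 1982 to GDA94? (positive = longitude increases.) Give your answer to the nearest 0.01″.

sin φ = -0.405509, cos φ = 0.914091, sin λ = 0.626685, cos λ = -0.779272.
East component: ΔE = −sin λ·ΔX + cos λ·ΔY = −(0.626685)(255) + (-0.779272)(547) = -586.07 m.
1° of latitude spans 111300 m; at latitude φ, 1° of longitude spans that × cos φ = 101738.4 m, so Δλ = -586.07 / 101738.4 × 3600 = -20.738″.

Δλ = -20.74″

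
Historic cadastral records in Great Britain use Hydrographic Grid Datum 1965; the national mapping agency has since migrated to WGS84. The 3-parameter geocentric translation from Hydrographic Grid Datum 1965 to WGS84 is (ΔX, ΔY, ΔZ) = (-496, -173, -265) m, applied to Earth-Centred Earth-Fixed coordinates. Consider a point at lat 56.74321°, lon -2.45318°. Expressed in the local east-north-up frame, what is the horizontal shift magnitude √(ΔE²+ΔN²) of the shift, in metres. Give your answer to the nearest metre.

327 m

At φ = 56.74321°, λ = -2.45318°: sin φ = 0.836221, cos φ = 0.548392, sin λ = -0.042803, cos λ = 0.999084.
ΔE = −sin λ·ΔX + cos λ·ΔY = −(-0.042803)·(-496) + (0.999084)·(-173) = -194.07 m.
ΔN = −sin φ cos λ·ΔX − sin φ sin λ·ΔY + cos φ·ΔZ = −(0.836221)(0.999084)(-496) − (0.836221)(-0.042803)(-173) + (0.548392)(-265) = 262.87 m.
Horizontal magnitude = √(ΔE² + ΔN²) = √((-194.07)² + 262.87²) = 326.75 m.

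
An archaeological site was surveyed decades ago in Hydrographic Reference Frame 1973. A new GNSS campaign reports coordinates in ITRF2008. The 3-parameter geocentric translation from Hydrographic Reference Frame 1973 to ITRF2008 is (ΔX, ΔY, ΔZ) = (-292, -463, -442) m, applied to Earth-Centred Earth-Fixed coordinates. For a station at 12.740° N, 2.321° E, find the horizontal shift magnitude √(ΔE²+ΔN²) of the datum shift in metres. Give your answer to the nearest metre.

The local east axis at (φ, λ) is (−sin λ, cos λ, 0), so ΔE = −sin(2.321°)·(-292) + cos(2.321°)·(-463) = -450.79 m.
The local north axis is (−sin φ cos λ, −sin φ sin λ, cos φ), giving ΔN = 64.341 + 4.135 − 431.118 = -362.64 m.
Horizontal magnitude = √(ΔE² + ΔN²) = √((-450.79)² + (-362.64)²) = 578.55 m.

579 m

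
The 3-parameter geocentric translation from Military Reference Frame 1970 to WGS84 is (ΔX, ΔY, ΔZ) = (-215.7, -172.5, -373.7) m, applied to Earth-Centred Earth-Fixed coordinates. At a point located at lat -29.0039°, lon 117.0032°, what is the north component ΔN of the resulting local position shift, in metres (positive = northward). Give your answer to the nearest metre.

ΔN = -354 m

The local north axis is (−sin φ cos λ, −sin φ sin λ, cos φ), giving ΔN = 47.486 − 74.522 − 326.833 = -353.87 m.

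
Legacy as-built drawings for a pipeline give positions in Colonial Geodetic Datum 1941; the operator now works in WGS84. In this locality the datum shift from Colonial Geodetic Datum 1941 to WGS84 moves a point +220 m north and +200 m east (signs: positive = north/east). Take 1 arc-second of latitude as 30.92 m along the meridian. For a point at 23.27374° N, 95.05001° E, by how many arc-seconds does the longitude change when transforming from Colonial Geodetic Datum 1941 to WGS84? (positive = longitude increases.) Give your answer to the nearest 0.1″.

Δλ = 7.0″

At latitude 23.27374°, cos φ = 0.918628.
1″ of longitude at this latitude = 30.92 × cos φ = 28.4040 m, so Δλ = 200.0 / 28.4040 = 7.041″.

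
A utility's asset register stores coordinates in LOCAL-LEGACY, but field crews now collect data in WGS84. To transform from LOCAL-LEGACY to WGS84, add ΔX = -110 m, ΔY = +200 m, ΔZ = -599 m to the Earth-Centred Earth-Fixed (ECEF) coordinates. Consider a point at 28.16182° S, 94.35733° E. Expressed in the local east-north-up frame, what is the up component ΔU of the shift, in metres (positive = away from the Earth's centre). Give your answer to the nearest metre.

At φ = -28.16182°, λ = 94.35733°: sin φ = -0.471963, cos φ = 0.881618, sin λ = 0.997110, cos λ = -0.075976.
ΔU = cos φ cos λ·ΔX + cos φ sin λ·ΔY + sin φ·ΔZ = (0.881618)(-0.075976)(-110) + (0.881618)(0.997110)(200) + (-0.471963)(-599) = 465.89 m.

ΔU = 466 m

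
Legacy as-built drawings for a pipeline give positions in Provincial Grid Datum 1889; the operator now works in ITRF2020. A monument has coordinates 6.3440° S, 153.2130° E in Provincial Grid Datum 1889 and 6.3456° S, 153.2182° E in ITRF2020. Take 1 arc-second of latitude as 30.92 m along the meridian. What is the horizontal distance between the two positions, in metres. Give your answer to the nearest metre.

602 m

Δφ = -6.3456° − -6.3440° = -0.0016°; Δλ = 153.2182° − 153.2130° = +0.0052°.
1° of latitude = 3600 × 30.92 = 111312 m.
ΔN = Δφ × 111312 = -178.1 m; ΔE = Δλ × 111312 × cos(-6.3440°) = +0.0052 × 111312 × 0.993876 = 575.3 m.
Distance = √(ΔE² + ΔN²) = √(575.3² + (-178.1)²) = 602.2 m.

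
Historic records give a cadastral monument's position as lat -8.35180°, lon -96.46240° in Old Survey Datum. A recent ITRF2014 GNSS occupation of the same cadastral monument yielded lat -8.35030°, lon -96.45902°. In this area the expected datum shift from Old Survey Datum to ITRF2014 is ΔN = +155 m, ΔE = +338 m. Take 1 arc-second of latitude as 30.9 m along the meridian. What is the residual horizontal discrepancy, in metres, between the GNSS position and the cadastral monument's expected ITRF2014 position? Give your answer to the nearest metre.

36 m

Observed coordinate differences: Δφ = +0.00150°, Δλ = +0.00338°.
Converting to metres (1° lat = 111240 m, cos φ = 0.989395): observed ΔN = 166.9 m, observed ΔE = 372.0 m.
Subtracting the expected shift leaves a residual of 166.9 − (155) = 11.9 m north and 372.0 − (338) = 34.0 m east.
Residual distance = √(11.9² + 34.0²) = 36.0 m.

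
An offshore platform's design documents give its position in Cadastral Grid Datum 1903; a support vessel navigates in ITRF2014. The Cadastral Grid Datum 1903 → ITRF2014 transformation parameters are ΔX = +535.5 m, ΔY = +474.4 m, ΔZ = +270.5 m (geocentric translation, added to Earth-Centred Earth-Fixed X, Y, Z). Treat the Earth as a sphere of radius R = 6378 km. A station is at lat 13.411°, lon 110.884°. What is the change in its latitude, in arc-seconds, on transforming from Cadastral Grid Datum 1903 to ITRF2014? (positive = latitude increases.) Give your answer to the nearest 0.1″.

Δφ = 6.6″

sin φ = 0.231935, cos φ = 0.972731, sin λ = 0.934304, cos λ = -0.356477.
North component: ΔN = −sin φ cos λ·ΔX − sin φ sin λ·ΔY + cos φ·ΔZ = −(0.231935)(-0.356477)(535.5) − (0.231935)(0.934304)(474.4) + (0.972731)(270.5) = 204.60 m.
1° of latitude spans πR/180 = 111317 m, so Δφ = 204.60 / 111317 × 3600 = 6.617″.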